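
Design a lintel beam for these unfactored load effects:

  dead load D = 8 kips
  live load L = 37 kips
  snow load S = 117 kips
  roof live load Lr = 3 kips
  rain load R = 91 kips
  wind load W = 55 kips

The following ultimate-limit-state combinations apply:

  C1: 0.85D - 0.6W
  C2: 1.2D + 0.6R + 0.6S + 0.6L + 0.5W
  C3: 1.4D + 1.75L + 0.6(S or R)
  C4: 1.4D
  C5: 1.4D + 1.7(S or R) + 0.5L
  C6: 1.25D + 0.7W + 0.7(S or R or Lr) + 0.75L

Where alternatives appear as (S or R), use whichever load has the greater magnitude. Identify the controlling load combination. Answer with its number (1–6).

Combination 5

(S or R) → S = 117 kips; (S or R or Lr) → S = 117 kips.
C1: 0.85(8) - 0.6(55) = 6.8 - 33.0 = -26.2
C2: 1.2(8) + 0.6(91) + 0.6(117) + 0.6(37) + 0.5(55) = 9.6 + 54.6 + 70.2 + 22.2 + 27.5 = 184.1
C3: 1.4(8) + 1.75(37) + 0.6(117) = 11.2 + 64.8 + 70.2 = 146.2
C4: 1.4(8) = 11.2
C5: 1.4(8) + 1.7(117) + 0.5(37) = 11.2 + 198.9 + 18.5 = 228.6
C6: 1.25(8) + 0.7(55) + 0.7(117) + 0.75(37) = 10.0 + 38.5 + 81.9 + 27.8 = 158.2
The largest value is 228.6 kips from combination 5.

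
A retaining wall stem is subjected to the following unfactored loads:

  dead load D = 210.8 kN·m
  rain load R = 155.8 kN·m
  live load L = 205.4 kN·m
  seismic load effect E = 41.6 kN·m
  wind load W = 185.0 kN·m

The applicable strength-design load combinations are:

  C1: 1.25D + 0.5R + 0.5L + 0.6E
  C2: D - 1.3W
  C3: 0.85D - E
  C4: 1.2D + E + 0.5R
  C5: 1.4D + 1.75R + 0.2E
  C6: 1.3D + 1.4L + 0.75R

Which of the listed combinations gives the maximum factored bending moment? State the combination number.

Combination 6

C1: 1.25(210.8) + 0.5(155.8) + 0.5(205.4) + 0.6(41.6) = 469.1
C2: 1.0(210.8) - 1.3(185.0) = -29.7
C3: 0.85(210.8) - 1.0(41.6) = 137.6
C4: 1.2(210.8) + 1.0(41.6) + 0.5(155.8) = 372.5
C5: 1.4(210.8) + 1.75(155.8) + 0.2(41.6) = 576.1
C6: 1.3(210.8) + 1.4(205.4) + 0.75(155.8) = 678.5
The largest value is 678.5 kN·m from combination 6.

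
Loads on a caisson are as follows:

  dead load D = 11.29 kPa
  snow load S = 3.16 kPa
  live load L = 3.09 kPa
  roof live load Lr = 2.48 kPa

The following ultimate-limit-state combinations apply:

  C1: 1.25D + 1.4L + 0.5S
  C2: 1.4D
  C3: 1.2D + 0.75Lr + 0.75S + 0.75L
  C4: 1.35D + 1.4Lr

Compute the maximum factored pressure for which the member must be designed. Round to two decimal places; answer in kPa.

20.10 kPa

C1: 1.25(11.29) + 1.4(3.09) + 0.5(3.16) = 14.11 + 4.33 + 1.58 = 20.02
C2: 1.4(11.29) = 15.81
C3: 1.2(11.29) + 0.75(2.48) + 0.75(3.16) + 0.75(3.09) = 13.55 + 1.86 + 2.37 + 2.32 = 20.10
C4: 1.35(11.29) + 1.4(2.48) = 15.24 + 3.47 = 18.71
Combination 3 governs: p_u = 20.10 kPa.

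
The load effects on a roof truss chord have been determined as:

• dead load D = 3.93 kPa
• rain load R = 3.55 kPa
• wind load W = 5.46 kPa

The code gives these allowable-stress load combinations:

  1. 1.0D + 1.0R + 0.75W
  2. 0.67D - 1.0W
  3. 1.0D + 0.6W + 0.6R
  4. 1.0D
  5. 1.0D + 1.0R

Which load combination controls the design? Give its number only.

Combination 1

1. 1.0(3.93) + 1.0(3.55) + 0.75(5.46) = 3.93 + 3.55 + 4.10 = 11.58
2. 0.67(3.93) - 1.0(5.46) = 2.63 - 5.46 = -2.83
3. 1.0(3.93) + 0.6(5.46) + 0.6(3.55) = 3.93 + 3.28 + 2.13 = 9.34
4. 1.0(3.93) = 3.93
5. 1.0(3.93) + 1.0(3.55) = 3.93 + 3.55 = 7.48
The largest value is 11.58 kPa from combination 1.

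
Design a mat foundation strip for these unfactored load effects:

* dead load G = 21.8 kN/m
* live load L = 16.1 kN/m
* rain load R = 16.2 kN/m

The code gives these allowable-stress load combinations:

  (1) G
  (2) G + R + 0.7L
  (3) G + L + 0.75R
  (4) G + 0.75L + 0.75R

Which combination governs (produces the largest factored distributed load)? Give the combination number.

Combination 3

(1) 1.0(21.8) = 21.80
(2) 1.0(21.8) + 1.0(16.2) + 0.7(16.1) = 21.80 + 16.20 + 11.27 = 49.27
(3) 1.0(21.8) + 1.0(16.1) + 0.75(16.2) = 21.80 + 16.10 + 12.15 = 50.05
(4) 1.0(21.8) + 0.75(16.1) + 0.75(16.2) = 21.80 + 12.08 + 12.15 = 46.03
The largest value is 50.05 kN/m from combination 3.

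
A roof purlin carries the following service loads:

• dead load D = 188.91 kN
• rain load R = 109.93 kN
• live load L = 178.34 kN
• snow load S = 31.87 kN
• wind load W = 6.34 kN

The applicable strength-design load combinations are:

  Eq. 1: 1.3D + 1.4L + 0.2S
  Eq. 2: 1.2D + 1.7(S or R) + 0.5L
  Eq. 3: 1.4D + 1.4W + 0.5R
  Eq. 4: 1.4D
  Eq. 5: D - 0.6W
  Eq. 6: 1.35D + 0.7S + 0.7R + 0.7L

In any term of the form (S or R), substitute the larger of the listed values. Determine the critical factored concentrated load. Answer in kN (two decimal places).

(S or R) → R = 109.93 kN.
Eq. 1: 1.3(188.91) + 1.4(178.34) + 0.2(31.87) = 501.63
Eq. 2: 1.2(188.91) + 1.7(109.93) + 0.5(178.34) = 502.74
Eq. 3: 1.4(188.91) + 1.4(6.34) + 0.5(109.93) = 328.32
Eq. 4: 1.4(188.91) = 264.47
Eq. 5: 1.0(188.91) - 0.6(6.34) = 185.11
Eq. 6: 1.35(188.91) + 0.7(31.87) + 0.7(109.93) + 0.7(178.34) = 479.13
Maximum is from combination 2.

502.74 kN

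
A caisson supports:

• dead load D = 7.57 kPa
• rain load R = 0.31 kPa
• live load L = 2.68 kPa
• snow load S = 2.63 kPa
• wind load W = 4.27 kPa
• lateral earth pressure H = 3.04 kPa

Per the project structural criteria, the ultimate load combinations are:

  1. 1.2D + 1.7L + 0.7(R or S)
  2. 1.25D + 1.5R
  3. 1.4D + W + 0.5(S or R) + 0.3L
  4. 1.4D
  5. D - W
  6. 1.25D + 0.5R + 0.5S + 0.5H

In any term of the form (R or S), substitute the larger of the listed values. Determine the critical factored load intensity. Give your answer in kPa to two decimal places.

(R or S) → S = 2.63 kPa; (S or R) → S = 2.63 kPa.
1. 1.2(7.57) + 1.7(2.68) + 0.7(2.63) = 15.48
2. 1.25(7.57) + 1.5(0.31) = 9.93
3. 1.4(7.57) + 1.0(4.27) + 0.5(2.63) + 0.3(2.68) = 16.99
4. 1.4(7.57) = 10.60
5. 1.0(7.57) - 1.0(4.27) = 3.30
6. 1.25(7.57) + 0.5(0.31) + 0.5(2.63) + 0.5(3.04) = 12.45
The controlling combination is 3, giving 16.99 kPa.

16.99 kPa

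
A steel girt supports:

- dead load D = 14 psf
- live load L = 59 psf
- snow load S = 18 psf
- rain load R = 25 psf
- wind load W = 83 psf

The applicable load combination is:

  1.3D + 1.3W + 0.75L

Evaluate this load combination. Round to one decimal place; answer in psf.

1.3(14) + 1.3(83) + 0.75(59) = 18.2 + 107.9 + 44.3 = 170.4
q_u = 170.4 psf.

170.4 psf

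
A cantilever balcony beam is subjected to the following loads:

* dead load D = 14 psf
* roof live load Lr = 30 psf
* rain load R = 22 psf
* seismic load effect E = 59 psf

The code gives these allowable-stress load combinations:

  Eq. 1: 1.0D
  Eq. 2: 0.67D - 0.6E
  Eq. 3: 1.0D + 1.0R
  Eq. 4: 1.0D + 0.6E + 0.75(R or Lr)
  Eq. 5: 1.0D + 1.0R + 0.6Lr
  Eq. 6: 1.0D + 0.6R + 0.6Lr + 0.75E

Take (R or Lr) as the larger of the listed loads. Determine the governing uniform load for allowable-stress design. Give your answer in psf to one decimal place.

(R or Lr) → Lr = 30 psf.
Eq. 1: 1.0(14) = 14.0
Eq. 2: 0.67(14) - 0.6(59) = 9.4 - 35.4 = -26.0
Eq. 3: 1.0(14) + 1.0(22) = 14.0 + 22.0 = 36.0
Eq. 4: 1.0(14) + 0.6(59) + 0.75(30) = 14.0 + 35.4 + 22.5 = 71.9
Eq. 5: 1.0(14) + 1.0(22) + 0.6(30) = 14.0 + 22.0 + 18.0 = 54.0
Eq. 6: 1.0(14) + 0.6(22) + 0.6(30) + 0.75(59) = 14.0 + 13.2 + 18.0 + 44.3 = 89.5
The controlling combination is 6, giving 89.5 psf.

89.5 psf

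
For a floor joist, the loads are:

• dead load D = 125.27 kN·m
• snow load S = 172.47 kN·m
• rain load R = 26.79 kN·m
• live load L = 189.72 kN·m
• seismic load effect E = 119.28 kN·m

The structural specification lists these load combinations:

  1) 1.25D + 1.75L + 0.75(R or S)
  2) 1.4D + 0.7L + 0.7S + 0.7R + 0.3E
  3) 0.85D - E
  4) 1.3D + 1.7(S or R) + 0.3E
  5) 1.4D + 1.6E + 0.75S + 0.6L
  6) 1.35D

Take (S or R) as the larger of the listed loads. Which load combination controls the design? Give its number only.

(R or S) → S = 172.47 kN·m; (S or R) → S = 172.47 kN·m.
1) 1.25(125.27) + 1.75(189.72) + 0.75(172.47) = 156.59 + 332.01 + 129.35 = 617.95
2) 1.4(125.27) + 0.7(189.72) + 0.7(172.47) + 0.7(26.79) + 0.3(119.28) = 483.45
3) 0.85(125.27) - 1.0(119.28) = 106.48 - 119.28 = -12.80
4) 1.3(125.27) + 1.7(172.47) + 0.3(119.28) = 162.85 + 293.20 + 35.78 = 491.83
5) 1.4(125.27) + 1.6(119.28) + 0.75(172.47) + 0.6(189.72) = 175.38 + 190.85 + 129.35 + 113.83 = 609.41
6) 1.35(125.27) = 169.11
The largest value is 617.95 kN·m from combination 1.

Combination 1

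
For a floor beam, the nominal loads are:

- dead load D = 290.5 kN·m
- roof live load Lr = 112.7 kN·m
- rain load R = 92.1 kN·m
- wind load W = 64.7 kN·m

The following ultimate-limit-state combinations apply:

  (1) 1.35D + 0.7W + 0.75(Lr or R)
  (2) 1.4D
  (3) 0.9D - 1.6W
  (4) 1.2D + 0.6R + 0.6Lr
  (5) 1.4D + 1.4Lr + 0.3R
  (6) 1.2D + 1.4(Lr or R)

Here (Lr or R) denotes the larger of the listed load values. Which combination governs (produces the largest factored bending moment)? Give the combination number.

(Lr or R) → Lr = 112.7 kN·m.
(1) 1.35(290.5) + 0.7(64.7) + 0.75(112.7) = 392.2 + 45.3 + 84.5 = 522.0
(2) 1.4(290.5) = 406.7
(3) 0.9(290.5) - 1.6(64.7) = 157.9
(4) 1.2(290.5) + 0.6(92.1) + 0.6(112.7) = 348.6 + 55.3 + 67.6 = 471.5
(5) 1.4(290.5) + 1.4(112.7) + 0.3(92.1) = 406.7 + 157.8 + 27.6 = 592.1
(6) 1.2(290.5) + 1.4(112.7) = 348.6 + 157.8 = 506.4
The largest value is 592.1 kN·m from combination 5.

Combination 5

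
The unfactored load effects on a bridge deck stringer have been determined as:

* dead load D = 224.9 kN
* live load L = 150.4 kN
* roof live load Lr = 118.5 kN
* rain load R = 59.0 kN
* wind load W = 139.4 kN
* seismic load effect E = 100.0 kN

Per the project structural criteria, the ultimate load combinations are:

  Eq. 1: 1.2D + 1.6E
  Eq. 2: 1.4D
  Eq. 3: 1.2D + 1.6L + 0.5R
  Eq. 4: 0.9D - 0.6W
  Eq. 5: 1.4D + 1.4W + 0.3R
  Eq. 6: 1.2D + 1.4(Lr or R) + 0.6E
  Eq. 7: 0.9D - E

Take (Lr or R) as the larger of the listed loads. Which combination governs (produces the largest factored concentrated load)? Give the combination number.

Combination 3

(Lr or R) → Lr = 118.5 kN.
Eq. 1: 1.2(224.9) + 1.6(100.0) = 269.9 + 160.0 = 429.9
Eq. 2: 1.4(224.9) = 314.9
Eq. 3: 1.2(224.9) + 1.6(150.4) + 0.5(59.0) = 269.9 + 240.6 + 29.5 = 540.0
Eq. 4: 0.9(224.9) - 0.6(139.4) = 202.4 - 83.6 = 118.8
Eq. 5: 1.4(224.9) + 1.4(139.4) + 0.3(59.0) = 527.7
Eq. 6: 1.2(224.9) + 1.4(118.5) + 0.6(100.0) = 269.9 + 165.9 + 60.0 = 495.8
Eq. 7: 0.9(224.9) - 1.0(100.0) = 202.4 - 100.0 = 102.4
The largest value is 540.0 kN from combination 3.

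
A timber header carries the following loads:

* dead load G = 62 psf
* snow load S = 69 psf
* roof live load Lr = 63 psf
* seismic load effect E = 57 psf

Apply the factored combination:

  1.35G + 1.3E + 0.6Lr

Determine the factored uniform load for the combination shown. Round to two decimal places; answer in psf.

1.35(62) + 1.3(57) + 0.6(63) = 83.70 + 74.10 + 37.80 = 195.60
q_u = 195.60 psf.

195.60 psf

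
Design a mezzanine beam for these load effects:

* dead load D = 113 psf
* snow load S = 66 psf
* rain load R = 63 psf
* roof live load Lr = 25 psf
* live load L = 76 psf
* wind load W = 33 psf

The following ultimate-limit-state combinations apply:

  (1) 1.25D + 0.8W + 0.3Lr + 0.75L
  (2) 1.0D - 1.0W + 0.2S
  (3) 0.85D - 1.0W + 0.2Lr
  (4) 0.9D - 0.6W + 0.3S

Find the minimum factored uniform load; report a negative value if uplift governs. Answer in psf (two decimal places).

(1) 1.25(113) + 0.8(33) + 0.3(25) + 0.75(76) = 141.25 + 26.40 + 7.50 + 57.00 = 232.15
(2) 1.0(113) - 1.0(33) + 0.2(66) = 113.00 - 33.00 + 13.20 = 93.20
(3) 0.85(113) - 1.0(33) + 0.2(25) = 96.05 - 33.00 + 5.00 = 68.05
(4) 0.9(113) - 0.6(33) + 0.3(66) = 101.70 - 19.80 + 19.80 = 101.70
Combination 3 gives the minimum: 68.05 psf.

68.05 psf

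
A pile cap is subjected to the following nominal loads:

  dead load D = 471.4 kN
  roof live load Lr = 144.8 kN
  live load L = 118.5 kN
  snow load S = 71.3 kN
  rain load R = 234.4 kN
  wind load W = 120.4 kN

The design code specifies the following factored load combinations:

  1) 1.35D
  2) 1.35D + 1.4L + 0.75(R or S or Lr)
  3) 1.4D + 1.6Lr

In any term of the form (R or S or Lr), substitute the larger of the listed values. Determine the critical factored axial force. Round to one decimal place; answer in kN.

978.1 kN

(R or S or Lr) → R = 234.4 kN.
1) 1.35(471.4) = 636.4
2) 1.35(471.4) + 1.4(118.5) + 0.75(234.4) = 636.4 + 165.9 + 175.8 = 978.1
3) 1.4(471.4) + 1.6(144.8) = 891.6
Combination 2 governs: N_u = 978.1 kN.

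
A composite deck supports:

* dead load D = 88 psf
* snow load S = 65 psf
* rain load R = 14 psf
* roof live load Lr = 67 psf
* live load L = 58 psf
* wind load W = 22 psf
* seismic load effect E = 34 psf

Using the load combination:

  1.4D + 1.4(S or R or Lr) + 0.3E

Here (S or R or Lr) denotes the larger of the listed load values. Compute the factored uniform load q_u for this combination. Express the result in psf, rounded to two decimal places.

227.20 psf

(S or R or Lr) → Lr = 67 psf.
1.4(88) + 1.4(67) + 0.3(34) = 123.20 + 93.80 + 10.20 = 227.20
q_u = 227.20 psf.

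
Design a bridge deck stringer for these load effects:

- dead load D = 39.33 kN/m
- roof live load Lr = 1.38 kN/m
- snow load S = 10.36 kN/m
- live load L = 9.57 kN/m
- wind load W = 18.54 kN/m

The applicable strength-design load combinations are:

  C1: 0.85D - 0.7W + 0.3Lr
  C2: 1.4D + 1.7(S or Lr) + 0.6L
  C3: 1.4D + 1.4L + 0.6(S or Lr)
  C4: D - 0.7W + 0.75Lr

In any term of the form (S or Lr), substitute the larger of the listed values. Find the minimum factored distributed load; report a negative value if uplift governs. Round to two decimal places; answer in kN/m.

(S or Lr) → S = 10.36 kN/m.
C1: 0.85(39.33) - 0.7(18.54) + 0.3(1.38) = 20.87
C2: 1.4(39.33) + 1.7(10.36) + 0.6(9.57) = 78.42
C3: 1.4(39.33) + 1.4(9.57) + 0.6(10.36) = 55.06 + 13.40 + 6.22 = 74.68
C4: 1.0(39.33) - 0.7(18.54) + 0.75(1.38) = 39.33 - 12.98 + 1.04 = 27.39
Combination 1 gives the minimum: 20.87 kN/m.

20.87 kN/m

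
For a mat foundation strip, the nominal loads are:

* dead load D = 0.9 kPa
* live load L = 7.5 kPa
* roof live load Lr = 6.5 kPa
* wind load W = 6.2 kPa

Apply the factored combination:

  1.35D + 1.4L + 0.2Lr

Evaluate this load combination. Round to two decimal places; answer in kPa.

1.35(0.9) + 1.4(7.5) + 0.2(6.5) = 1.22 + 10.50 + 1.30 = 13.02
p_u = 13.02 kPa.

13.02 kPa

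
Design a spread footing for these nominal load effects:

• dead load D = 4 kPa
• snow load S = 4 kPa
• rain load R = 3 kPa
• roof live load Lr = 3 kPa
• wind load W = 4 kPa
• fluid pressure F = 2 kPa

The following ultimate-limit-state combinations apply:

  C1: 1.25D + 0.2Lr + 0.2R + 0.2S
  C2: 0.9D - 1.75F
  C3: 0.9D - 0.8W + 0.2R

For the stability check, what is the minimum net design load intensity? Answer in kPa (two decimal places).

C1: 1.25(4) + 0.2(3) + 0.2(3) + 0.2(4) = 5.00 + 0.60 + 0.60 + 0.80 = 7.00
C2: 0.9(4) - 1.75(2) = 3.60 - 3.50 = 0.10
C3: 0.9(4) - 0.8(4) + 0.2(3) = 3.60 - 3.20 + 0.60 = 1.00
Combination 2 gives the minimum: 0.10 kPa.

0.10 kPa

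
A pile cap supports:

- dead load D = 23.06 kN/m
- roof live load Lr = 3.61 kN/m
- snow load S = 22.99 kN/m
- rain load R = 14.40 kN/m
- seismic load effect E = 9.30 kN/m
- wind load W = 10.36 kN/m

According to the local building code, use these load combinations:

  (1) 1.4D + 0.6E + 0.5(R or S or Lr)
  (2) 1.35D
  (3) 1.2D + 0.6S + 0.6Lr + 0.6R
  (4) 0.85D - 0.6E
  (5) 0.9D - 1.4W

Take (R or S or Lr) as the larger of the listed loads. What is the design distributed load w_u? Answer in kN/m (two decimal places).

52.27 kN/m

(R or S or Lr) → S = 22.99 kN/m.
(1) 1.4(23.06) + 0.6(9.30) + 0.5(22.99) = 32.28 + 5.58 + 11.50 = 49.36
(2) 1.35(23.06) = 31.13
(3) 1.2(23.06) + 0.6(22.99) + 0.6(3.61) + 0.6(14.40) = 27.67 + 13.79 + 2.17 + 8.64 = 52.27
(4) 0.85(23.06) - 0.6(9.30) = 19.60 - 5.58 = 14.02
(5) 0.9(23.06) - 1.4(10.36) = 20.75 - 14.50 = 6.25
The controlling combination is 3, giving 52.27 kN/m.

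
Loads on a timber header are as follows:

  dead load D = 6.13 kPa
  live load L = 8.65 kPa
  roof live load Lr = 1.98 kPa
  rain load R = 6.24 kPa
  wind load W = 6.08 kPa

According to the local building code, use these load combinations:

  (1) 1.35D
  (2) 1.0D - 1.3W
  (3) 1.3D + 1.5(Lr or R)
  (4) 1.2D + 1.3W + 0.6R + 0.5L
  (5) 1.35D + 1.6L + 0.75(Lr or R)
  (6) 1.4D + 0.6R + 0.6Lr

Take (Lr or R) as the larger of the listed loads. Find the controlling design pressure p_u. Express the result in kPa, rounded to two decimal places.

(Lr or R) → R = 6.24 kPa.
(1) 1.35(6.13) = 8.28
(2) 1.0(6.13) - 1.3(6.08) = 6.13 - 7.90 = -1.77
(3) 1.3(6.13) + 1.5(6.24) = 7.97 + 9.36 = 17.33
(4) 1.2(6.13) + 1.3(6.08) + 0.6(6.24) + 0.5(8.65) = 7.36 + 7.90 + 3.74 + 4.33 = 23.33
(5) 1.35(6.13) + 1.6(8.65) + 0.75(6.24) = 8.28 + 13.84 + 4.68 = 26.80
(6) 1.4(6.13) + 0.6(6.24) + 0.6(1.98) = 8.58 + 3.74 + 1.19 = 13.51
Maximum is from combination 5.

26.80 kPa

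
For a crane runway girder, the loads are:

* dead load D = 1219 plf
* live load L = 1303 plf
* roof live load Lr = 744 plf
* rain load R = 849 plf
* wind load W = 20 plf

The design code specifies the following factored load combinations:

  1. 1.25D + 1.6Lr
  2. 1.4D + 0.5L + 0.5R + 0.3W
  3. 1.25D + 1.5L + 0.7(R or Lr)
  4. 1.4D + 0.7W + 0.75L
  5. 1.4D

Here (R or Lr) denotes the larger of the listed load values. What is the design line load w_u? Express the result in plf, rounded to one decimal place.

(R or Lr) → R = 849 plf.
1. 1.25(1219) + 1.6(744) = 1523.8 + 1190.4 = 2714.2
2. 1.4(1219) + 0.5(1303) + 0.5(849) + 0.3(20) = 1706.6 + 651.5 + 424.5 + 6.0 = 2788.6
3. 1.25(1219) + 1.5(1303) + 0.7(849) = 1523.8 + 1954.5 + 594.3 = 4072.6
4. 1.4(1219) + 0.7(20) + 0.75(1303) = 1706.6 + 14.0 + 977.3 = 2697.9
5. 1.4(1219) = 1706.6
Maximum is from combination 3.

4072.6 plf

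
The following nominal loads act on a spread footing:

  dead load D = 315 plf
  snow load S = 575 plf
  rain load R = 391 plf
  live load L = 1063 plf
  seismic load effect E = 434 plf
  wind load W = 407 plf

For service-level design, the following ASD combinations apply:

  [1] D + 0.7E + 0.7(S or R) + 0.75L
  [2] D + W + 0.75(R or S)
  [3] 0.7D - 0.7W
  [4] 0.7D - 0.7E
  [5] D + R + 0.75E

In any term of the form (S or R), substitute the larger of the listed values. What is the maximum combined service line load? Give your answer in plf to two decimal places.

1818.55 plf

(S or R) → S = 575 plf; (R or S) → S = 575 plf.
[1] 1.0(315) + 0.7(434) + 0.7(575) + 0.75(1063) = 1818.55
[2] 1.0(315) + 1.0(407) + 0.75(575) = 1153.25
[3] 0.7(315) - 0.7(407) = -64.40
[4] 0.7(315) - 0.7(434) = -83.30
[5] 1.0(315) + 1.0(391) + 0.75(434) = 1031.50
Maximum is from combination 1.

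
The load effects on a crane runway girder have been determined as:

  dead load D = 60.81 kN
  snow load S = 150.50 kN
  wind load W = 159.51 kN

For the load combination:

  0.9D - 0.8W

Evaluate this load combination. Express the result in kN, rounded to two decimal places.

-72.88 kN

0.9(60.81) - 0.8(159.51) = 54.73 - 127.61 = -72.88
V_u = -72.88 kN.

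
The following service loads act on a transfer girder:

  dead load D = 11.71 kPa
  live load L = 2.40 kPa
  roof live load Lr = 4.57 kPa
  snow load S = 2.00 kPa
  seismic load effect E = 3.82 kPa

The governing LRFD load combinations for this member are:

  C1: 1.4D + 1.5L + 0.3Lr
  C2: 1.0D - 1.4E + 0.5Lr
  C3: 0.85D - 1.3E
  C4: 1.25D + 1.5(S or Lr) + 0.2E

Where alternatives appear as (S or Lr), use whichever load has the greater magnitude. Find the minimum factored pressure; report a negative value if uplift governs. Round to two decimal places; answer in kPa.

4.99 kPa

(S or Lr) → Lr = 4.57 kPa.
C1: 1.4(11.71) + 1.5(2.40) + 0.3(4.57) = 21.37
C2: 1.0(11.71) - 1.4(3.82) + 0.5(4.57) = 11.71 - 5.35 + 2.29 = 8.65
C3: 0.85(11.71) - 1.3(3.82) = 4.99
C4: 1.25(11.71) + 1.5(4.57) + 0.2(3.82) = 14.64 + 6.86 + 0.76 = 22.26
Combination 3 gives the minimum: 4.99 kPa.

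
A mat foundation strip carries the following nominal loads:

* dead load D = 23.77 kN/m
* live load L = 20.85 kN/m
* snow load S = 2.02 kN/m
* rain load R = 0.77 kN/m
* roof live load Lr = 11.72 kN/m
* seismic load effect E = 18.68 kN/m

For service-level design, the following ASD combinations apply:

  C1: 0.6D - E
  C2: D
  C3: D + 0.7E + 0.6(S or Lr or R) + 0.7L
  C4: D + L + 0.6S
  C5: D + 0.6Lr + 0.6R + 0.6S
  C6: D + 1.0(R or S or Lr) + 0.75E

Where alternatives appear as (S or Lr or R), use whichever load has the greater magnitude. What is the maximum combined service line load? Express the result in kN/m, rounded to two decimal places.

58.47 kN/m

(S or Lr or R) → Lr = 11.72 kN/m; (R or S or Lr) → Lr = 11.72 kN/m.
C1: 0.6(23.77) - 1.0(18.68) = 14.26 - 18.68 = -4.42
C2: 1.0(23.77) = 23.77
C3: 1.0(23.77) + 0.7(18.68) + 0.6(11.72) + 0.7(20.85) = 58.47
C4: 1.0(23.77) + 1.0(20.85) + 0.6(2.02) = 23.77 + 20.85 + 1.21 = 45.83
C5: 1.0(23.77) + 0.6(11.72) + 0.6(0.77) + 0.6(2.02) = 32.48
C6: 1.0(23.77) + 1.0(11.72) + 0.75(18.68) = 23.77 + 11.72 + 14.01 = 49.50
The controlling combination is 3, giving 58.47 kN/m.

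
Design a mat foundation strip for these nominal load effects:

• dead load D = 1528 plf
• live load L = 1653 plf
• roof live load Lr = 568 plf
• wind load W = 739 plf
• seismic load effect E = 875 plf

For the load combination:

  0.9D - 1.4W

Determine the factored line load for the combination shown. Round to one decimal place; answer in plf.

0.9(1528) - 1.4(739) = 1375.2 - 1034.6 = 340.6
w_u = 340.6 plf.

340.6 plf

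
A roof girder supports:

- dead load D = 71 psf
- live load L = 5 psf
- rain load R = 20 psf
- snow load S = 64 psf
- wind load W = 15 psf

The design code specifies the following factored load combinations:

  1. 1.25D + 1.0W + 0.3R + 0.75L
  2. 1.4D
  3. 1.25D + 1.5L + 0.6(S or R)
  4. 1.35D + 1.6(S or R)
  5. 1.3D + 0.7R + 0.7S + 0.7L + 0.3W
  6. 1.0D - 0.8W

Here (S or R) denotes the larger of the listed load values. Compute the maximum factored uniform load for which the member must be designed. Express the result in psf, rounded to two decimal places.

(S or R) → S = 64 psf.
1. 1.25(71) + 1.0(15) + 0.3(20) + 0.75(5) = 88.75 + 15.00 + 6.00 + 3.75 = 113.50
2. 1.4(71) = 99.40
3. 1.25(71) + 1.5(5) + 0.6(64) = 88.75 + 7.50 + 38.40 = 134.65
4. 1.35(71) + 1.6(64) = 95.85 + 102.40 = 198.25
5. 1.3(71) + 0.7(20) + 0.7(64) + 0.7(5) + 0.3(15) = 92.30 + 14.00 + 44.80 + 3.50 + 4.50 = 159.10
6. 1.0(71) - 0.8(15) = 71.00 - 12.00 = 59.00
Combination 4 governs: q_u = 198.25 psf.

198.25 psf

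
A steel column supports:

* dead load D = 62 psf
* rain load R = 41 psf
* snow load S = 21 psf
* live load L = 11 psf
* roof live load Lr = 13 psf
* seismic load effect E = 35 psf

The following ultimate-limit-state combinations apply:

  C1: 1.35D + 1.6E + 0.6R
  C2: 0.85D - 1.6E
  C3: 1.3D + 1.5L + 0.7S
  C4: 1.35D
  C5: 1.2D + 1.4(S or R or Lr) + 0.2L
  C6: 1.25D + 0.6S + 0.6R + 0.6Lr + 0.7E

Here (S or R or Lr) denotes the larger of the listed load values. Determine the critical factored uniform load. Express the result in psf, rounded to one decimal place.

164.3 psf

(S or R or Lr) → R = 41 psf.
C1: 1.35(62) + 1.6(35) + 0.6(41) = 164.3
C2: 0.85(62) - 1.6(35) = -3.3
C3: 1.3(62) + 1.5(11) + 0.7(21) = 111.8
C4: 1.35(62) = 83.7
C5: 1.2(62) + 1.4(41) + 0.2(11) = 134.0
C6: 1.25(62) + 0.6(21) + 0.6(41) + 0.6(13) + 0.7(35) = 147.0
Combination 1 governs: q_u = 164.3 psf.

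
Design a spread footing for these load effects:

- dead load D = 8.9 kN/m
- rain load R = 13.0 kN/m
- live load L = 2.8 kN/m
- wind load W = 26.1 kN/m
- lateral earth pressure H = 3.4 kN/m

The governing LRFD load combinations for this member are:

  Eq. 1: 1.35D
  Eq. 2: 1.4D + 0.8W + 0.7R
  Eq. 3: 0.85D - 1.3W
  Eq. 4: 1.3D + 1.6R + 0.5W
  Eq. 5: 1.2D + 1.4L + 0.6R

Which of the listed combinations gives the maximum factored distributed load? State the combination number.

Combination 4

Eq. 1: 1.35(8.9) = 12.02
Eq. 2: 1.4(8.9) + 0.8(26.1) + 0.7(13.0) = 12.46 + 20.88 + 9.10 = 42.44
Eq. 3: 0.85(8.9) - 1.3(26.1) = -26.37
Eq. 4: 1.3(8.9) + 1.6(13.0) + 0.5(26.1) = 11.57 + 20.80 + 13.05 = 45.42
Eq. 5: 1.2(8.9) + 1.4(2.8) + 0.6(13.0) = 10.68 + 3.92 + 7.80 = 22.40
The largest value is 45.42 kN/m from combination 4.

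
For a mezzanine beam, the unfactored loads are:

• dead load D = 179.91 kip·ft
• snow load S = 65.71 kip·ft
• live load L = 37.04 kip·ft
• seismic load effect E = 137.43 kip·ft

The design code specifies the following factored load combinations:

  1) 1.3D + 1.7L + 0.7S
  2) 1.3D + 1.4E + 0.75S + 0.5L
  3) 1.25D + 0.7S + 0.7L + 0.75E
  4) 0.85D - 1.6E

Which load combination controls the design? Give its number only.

Combination 2

1) 1.3(179.91) + 1.7(37.04) + 0.7(65.71) = 233.88 + 62.97 + 46.00 = 342.85
2) 1.3(179.91) + 1.4(137.43) + 0.75(65.71) + 0.5(37.04) = 494.09
3) 1.25(179.91) + 0.7(65.71) + 0.7(37.04) + 0.75(137.43) = 224.89 + 46.00 + 25.93 + 103.07 = 399.89
4) 0.85(179.91) - 1.6(137.43) = -66.96
The largest value is 494.09 kip·ft from combination 2.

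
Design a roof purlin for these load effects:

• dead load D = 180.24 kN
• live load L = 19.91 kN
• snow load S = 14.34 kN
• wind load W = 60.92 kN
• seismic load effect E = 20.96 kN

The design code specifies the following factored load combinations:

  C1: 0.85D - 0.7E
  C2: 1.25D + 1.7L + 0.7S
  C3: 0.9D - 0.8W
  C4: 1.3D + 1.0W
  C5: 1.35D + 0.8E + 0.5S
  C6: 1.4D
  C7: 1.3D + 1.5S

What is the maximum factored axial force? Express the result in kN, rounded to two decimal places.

295.23 kN

C1: 0.85(180.24) - 0.7(20.96) = 153.20 - 14.67 = 138.53
C2: 1.25(180.24) + 1.7(19.91) + 0.7(14.34) = 225.30 + 33.85 + 10.04 = 269.19
C3: 0.9(180.24) - 0.8(60.92) = 162.22 - 48.74 = 113.48
C4: 1.3(180.24) + 1.0(60.92) = 234.31 + 60.92 = 295.23
C5: 1.35(180.24) + 0.8(20.96) + 0.5(14.34) = 243.32 + 16.77 + 7.17 = 267.26
C6: 1.4(180.24) = 252.34
C7: 1.3(180.24) + 1.5(14.34) = 234.31 + 21.51 = 255.82
Maximum is from combination 4.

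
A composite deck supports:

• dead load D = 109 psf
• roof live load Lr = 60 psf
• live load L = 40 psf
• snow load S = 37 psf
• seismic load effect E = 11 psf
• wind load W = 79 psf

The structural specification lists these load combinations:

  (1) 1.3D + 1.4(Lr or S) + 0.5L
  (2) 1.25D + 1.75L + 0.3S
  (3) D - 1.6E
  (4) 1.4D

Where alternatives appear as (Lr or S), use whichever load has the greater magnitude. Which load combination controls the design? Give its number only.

(Lr or S) → Lr = 60 psf.
(1) 1.3(109) + 1.4(60) + 0.5(40) = 141.7 + 84.0 + 20.0 = 245.7
(2) 1.25(109) + 1.75(40) + 0.3(37) = 136.3 + 70.0 + 11.1 = 217.4
(3) 1.0(109) - 1.6(11) = 109.0 - 17.6 = 91.4
(4) 1.4(109) = 152.6
The largest value is 245.7 psf from combination 1.

Combination 1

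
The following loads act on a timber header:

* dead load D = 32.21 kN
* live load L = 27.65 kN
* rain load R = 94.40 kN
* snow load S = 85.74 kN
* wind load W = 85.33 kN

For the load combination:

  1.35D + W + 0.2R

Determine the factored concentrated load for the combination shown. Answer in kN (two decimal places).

147.69 kN

1.35(32.21) + 1.0(85.33) + 0.2(94.40) = 43.48 + 85.33 + 18.88 = 147.69
P_u = 147.69 kN.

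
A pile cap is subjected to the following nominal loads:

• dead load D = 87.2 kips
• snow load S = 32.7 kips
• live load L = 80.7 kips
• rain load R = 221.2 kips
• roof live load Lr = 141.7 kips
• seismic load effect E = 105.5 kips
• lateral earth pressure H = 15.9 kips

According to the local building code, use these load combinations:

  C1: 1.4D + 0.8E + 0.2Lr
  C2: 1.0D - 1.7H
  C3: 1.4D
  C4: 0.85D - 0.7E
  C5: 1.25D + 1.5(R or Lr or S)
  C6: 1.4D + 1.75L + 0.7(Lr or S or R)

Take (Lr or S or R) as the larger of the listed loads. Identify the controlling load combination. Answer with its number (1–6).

Combination 5

(R or Lr or S) → R = 221.2 kips; (Lr or S or R) → R = 221.2 kips.
C1: 1.4(87.2) + 0.8(105.5) + 0.2(141.7) = 234.82
C2: 1.0(87.2) - 1.7(15.9) = 60.17
C3: 1.4(87.2) = 122.08
C4: 0.85(87.2) - 0.7(105.5) = 0.27
C5: 1.25(87.2) + 1.5(221.2) = 440.80
C6: 1.4(87.2) + 1.75(80.7) + 0.7(221.2) = 418.15
The largest value is 440.80 kips from combination 5.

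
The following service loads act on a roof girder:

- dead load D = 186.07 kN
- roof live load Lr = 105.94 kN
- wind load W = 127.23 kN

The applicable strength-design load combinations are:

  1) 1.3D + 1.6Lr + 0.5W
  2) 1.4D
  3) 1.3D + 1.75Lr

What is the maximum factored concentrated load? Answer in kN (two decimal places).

1) 1.3(186.07) + 1.6(105.94) + 0.5(127.23) = 475.01
2) 1.4(186.07) = 260.50
3) 1.3(186.07) + 1.75(105.94) = 427.29
Combination 1 governs: P_u = 475.01 kN.

475.01 kN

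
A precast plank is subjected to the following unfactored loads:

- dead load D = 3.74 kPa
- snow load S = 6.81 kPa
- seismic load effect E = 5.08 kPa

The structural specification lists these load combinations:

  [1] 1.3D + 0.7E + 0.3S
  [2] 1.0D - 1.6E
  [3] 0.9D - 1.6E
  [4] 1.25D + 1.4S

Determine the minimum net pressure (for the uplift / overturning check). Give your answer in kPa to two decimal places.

-4.76 kPa

[1] 1.3(3.74) + 0.7(5.08) + 0.3(6.81) = 10.46
[2] 1.0(3.74) - 1.6(5.08) = -4.39
[3] 0.9(3.74) - 1.6(5.08) = -4.76
[4] 1.25(3.74) + 1.4(6.81) = 14.21
Combination 3 gives the minimum: -4.76 kPa.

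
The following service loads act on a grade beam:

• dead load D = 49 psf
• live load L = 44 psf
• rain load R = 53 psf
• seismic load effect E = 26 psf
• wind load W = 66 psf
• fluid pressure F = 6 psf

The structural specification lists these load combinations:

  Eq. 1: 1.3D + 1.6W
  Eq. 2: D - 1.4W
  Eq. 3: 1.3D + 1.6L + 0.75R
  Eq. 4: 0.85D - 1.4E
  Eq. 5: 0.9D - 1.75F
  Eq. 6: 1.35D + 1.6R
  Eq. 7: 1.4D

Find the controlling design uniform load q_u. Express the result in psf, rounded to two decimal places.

Eq. 1: 1.3(49) + 1.6(66) = 169.30
Eq. 2: 1.0(49) - 1.4(66) = -43.40
Eq. 3: 1.3(49) + 1.6(44) + 0.75(53) = 173.85
Eq. 4: 0.85(49) - 1.4(26) = 5.25
Eq. 5: 0.9(49) - 1.75(6) = 33.60
Eq. 6: 1.35(49) + 1.6(53) = 150.95
Eq. 7: 1.4(49) = 68.60
Combination 3 governs: q_u = 173.85 psf.

173.85 psf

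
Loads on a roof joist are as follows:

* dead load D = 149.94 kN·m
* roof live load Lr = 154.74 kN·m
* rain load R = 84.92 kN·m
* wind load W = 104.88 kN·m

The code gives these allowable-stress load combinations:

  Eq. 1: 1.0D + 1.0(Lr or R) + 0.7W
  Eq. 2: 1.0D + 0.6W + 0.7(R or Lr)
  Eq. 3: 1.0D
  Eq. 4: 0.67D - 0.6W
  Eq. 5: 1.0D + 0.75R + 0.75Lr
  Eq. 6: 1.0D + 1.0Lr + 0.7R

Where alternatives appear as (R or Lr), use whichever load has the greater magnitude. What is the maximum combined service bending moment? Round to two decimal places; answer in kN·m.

(Lr or R) → Lr = 154.74 kN·m; (R or Lr) → Lr = 154.74 kN·m.
Eq. 1: 1.0(149.94) + 1.0(154.74) + 0.7(104.88) = 149.94 + 154.74 + 73.42 = 378.10
Eq. 2: 1.0(149.94) + 0.6(104.88) + 0.7(154.74) = 149.94 + 62.93 + 108.32 = 321.19
Eq. 3: 1.0(149.94) = 149.94
Eq. 4: 0.67(149.94) - 0.6(104.88) = 100.46 - 62.93 = 37.53
Eq. 5: 1.0(149.94) + 0.75(84.92) + 0.75(154.74) = 149.94 + 63.69 + 116.06 = 329.69
Eq. 6: 1.0(149.94) + 1.0(154.74) + 0.7(84.92) = 149.94 + 154.74 + 59.44 = 364.12
Combination 1 governs: M = 378.10 kN·m.

378.10 kN·m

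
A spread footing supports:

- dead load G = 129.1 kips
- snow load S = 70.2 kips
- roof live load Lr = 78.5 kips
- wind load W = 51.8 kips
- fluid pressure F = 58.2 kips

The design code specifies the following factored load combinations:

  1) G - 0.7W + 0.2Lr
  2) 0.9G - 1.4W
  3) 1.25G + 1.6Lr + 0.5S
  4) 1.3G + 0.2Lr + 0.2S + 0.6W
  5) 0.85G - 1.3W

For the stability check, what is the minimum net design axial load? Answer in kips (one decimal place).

1) 1.0(129.1) - 0.7(51.8) + 0.2(78.5) = 108.5
2) 0.9(129.1) - 1.4(51.8) = 43.7
3) 1.25(129.1) + 1.6(78.5) + 0.5(70.2) = 322.1
4) 1.3(129.1) + 0.2(78.5) + 0.2(70.2) + 0.6(51.8) = 228.7
5) 0.85(129.1) - 1.3(51.8) = 42.4
Combination 5 gives the minimum: 42.4 kips.

42.4 kips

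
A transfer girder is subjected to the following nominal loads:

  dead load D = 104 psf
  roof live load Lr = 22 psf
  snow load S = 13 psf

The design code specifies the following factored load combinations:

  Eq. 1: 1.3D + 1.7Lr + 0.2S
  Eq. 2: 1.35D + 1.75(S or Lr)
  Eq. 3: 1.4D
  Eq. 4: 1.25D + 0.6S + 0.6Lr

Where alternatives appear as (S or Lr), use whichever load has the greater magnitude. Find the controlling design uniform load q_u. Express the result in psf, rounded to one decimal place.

(S or Lr) → Lr = 22 psf.
Eq. 1: 1.3(104) + 1.7(22) + 0.2(13) = 135.2 + 37.4 + 2.6 = 175.2
Eq. 2: 1.35(104) + 1.75(22) = 140.4 + 38.5 = 178.9
Eq. 3: 1.4(104) = 145.6
Eq. 4: 1.25(104) + 0.6(13) + 0.6(22) = 130.0 + 7.8 + 13.2 = 151.0
The controlling combination is 2, giving 178.9 psf.

178.9 psf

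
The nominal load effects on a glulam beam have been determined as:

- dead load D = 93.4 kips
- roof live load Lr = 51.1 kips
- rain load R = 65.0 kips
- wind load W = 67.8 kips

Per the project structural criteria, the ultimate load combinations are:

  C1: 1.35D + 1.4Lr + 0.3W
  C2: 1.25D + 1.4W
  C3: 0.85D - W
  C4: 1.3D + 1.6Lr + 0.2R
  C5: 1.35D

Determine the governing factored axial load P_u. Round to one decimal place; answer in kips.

218.0 kips

C1: 1.35(93.4) + 1.4(51.1) + 0.3(67.8) = 218.0
C2: 1.25(93.4) + 1.4(67.8) = 116.8 + 94.9 = 211.7
C3: 0.85(93.4) - 1.0(67.8) = 79.4 - 67.8 = 11.6
C4: 1.3(93.4) + 1.6(51.1) + 0.2(65.0) = 121.4 + 81.8 + 13.0 = 216.2
C5: 1.35(93.4) = 126.1
The controlling combination is 1, giving 218.0 kips.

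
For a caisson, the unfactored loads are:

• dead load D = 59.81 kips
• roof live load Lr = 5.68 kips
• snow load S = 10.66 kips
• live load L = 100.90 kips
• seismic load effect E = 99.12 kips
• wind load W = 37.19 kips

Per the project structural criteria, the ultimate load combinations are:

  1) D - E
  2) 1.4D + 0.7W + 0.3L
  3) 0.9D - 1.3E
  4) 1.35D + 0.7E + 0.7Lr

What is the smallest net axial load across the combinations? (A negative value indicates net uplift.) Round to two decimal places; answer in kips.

1) 1.0(59.81) - 1.0(99.12) = 59.81 - 99.12 = -39.31
2) 1.4(59.81) + 0.7(37.19) + 0.3(100.90) = 140.04
3) 0.9(59.81) - 1.3(99.12) = 53.83 - 128.86 = -75.03
4) 1.35(59.81) + 0.7(99.12) + 0.7(5.68) = 80.74 + 69.38 + 3.98 = 154.10
Combination 3 gives the minimum: -75.03 kips.

-75.03 kips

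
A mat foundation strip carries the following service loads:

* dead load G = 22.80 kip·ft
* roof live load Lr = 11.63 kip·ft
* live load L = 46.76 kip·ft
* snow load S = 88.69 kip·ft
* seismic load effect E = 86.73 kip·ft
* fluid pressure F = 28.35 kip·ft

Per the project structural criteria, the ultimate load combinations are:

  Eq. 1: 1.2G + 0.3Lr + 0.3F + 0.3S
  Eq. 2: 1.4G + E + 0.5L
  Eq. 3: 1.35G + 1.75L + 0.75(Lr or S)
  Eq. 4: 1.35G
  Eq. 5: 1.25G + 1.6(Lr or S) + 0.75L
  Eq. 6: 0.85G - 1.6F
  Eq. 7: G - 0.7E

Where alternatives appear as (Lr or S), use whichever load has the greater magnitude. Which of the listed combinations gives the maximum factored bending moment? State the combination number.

Combination 5

(Lr or S) → S = 88.69 kip·ft.
Eq. 1: 1.2(22.80) + 0.3(11.63) + 0.3(28.35) + 0.3(88.69) = 65.96
Eq. 2: 1.4(22.80) + 1.0(86.73) + 0.5(46.76) = 31.92 + 86.73 + 23.38 = 142.03
Eq. 3: 1.35(22.80) + 1.75(46.76) + 0.75(88.69) = 30.78 + 81.83 + 66.52 = 179.13
Eq. 4: 1.35(22.80) = 30.78
Eq. 5: 1.25(22.80) + 1.6(88.69) + 0.75(46.76) = 28.50 + 141.90 + 35.07 = 205.47
Eq. 6: 0.85(22.80) - 1.6(28.35) = 19.38 - 45.36 = -25.98
Eq. 7: 1.0(22.80) - 0.7(86.73) = 22.80 - 60.71 = -37.91
The largest value is 205.47 kip·ft from combination 5.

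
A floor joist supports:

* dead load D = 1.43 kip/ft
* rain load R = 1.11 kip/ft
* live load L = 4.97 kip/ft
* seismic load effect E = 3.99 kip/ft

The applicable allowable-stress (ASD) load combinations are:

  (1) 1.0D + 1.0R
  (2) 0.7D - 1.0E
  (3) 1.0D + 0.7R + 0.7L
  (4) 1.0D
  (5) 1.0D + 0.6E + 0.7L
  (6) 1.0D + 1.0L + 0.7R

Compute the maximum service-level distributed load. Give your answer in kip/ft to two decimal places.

(1) 1.0(1.43) + 1.0(1.11) = 1.43 + 1.11 = 2.54
(2) 0.7(1.43) - 1.0(3.99) = 1.00 - 3.99 = -2.99
(3) 1.0(1.43) + 0.7(1.11) + 0.7(4.97) = 1.43 + 0.78 + 3.48 = 5.69
(4) 1.0(1.43) = 1.43
(5) 1.0(1.43) + 0.6(3.99) + 0.7(4.97) = 1.43 + 2.39 + 3.48 = 7.30
(6) 1.0(1.43) + 1.0(4.97) + 0.7(1.11) = 1.43 + 4.97 + 0.78 = 7.18
Maximum is from combination 5.

7.30 kip/ft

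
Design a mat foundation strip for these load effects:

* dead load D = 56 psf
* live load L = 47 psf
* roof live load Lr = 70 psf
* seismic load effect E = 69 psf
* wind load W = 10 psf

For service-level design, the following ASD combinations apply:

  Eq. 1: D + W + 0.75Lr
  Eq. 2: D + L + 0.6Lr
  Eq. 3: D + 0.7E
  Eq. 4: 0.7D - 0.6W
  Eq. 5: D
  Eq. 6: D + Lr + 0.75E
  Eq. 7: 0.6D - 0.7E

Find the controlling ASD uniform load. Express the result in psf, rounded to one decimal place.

Eq. 1: 1.0(56) + 1.0(10) + 0.75(70) = 56.0 + 10.0 + 52.5 = 118.5
Eq. 2: 1.0(56) + 1.0(47) + 0.6(70) = 56.0 + 47.0 + 42.0 = 145.0
Eq. 3: 1.0(56) + 0.7(69) = 56.0 + 48.3 = 104.3
Eq. 4: 0.7(56) - 0.6(10) = 39.2 - 6.0 = 33.2
Eq. 5: 1.0(56) = 56.0
Eq. 6: 1.0(56) + 1.0(70) + 0.75(69) = 56.0 + 70.0 + 51.8 = 177.8
Eq. 7: 0.6(56) - 0.7(69) = 33.6 - 48.3 = -14.7
The controlling combination is 6, giving 177.8 psf.

177.8 psf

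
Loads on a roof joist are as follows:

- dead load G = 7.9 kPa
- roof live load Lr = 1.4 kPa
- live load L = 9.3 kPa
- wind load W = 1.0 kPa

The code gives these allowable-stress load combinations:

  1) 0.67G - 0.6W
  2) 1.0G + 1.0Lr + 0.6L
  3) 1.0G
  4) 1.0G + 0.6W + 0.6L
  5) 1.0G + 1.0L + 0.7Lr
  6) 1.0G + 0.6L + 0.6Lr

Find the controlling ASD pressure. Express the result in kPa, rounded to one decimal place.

18.2 kPa

1) 0.67(7.9) - 0.6(1.0) = 5.3 - 0.6 = 4.7
2) 1.0(7.9) + 1.0(1.4) + 0.6(9.3) = 7.9 + 1.4 + 5.6 = 14.9
3) 1.0(7.9) = 7.9
4) 1.0(7.9) + 0.6(1.0) + 0.6(9.3) = 7.9 + 0.6 + 5.6 = 14.1
5) 1.0(7.9) + 1.0(9.3) + 0.7(1.4) = 7.9 + 9.3 + 1.0 = 18.2
6) 1.0(7.9) + 0.6(9.3) + 0.6(1.4) = 7.9 + 5.6 + 0.8 = 14.3
Maximum is from combination 5.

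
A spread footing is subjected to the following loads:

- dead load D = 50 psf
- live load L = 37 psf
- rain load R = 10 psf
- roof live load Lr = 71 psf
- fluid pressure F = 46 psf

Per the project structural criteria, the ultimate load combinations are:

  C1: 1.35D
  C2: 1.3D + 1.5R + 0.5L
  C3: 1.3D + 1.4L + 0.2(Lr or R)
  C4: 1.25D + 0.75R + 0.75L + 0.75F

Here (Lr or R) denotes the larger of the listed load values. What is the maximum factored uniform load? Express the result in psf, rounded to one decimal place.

(Lr or R) → Lr = 71 psf.
C1: 1.35(50) = 67.5
C2: 1.3(50) + 1.5(10) + 0.5(37) = 65.0 + 15.0 + 18.5 = 98.5
C3: 1.3(50) + 1.4(37) + 0.2(71) = 65.0 + 51.8 + 14.2 = 131.0
C4: 1.25(50) + 0.75(10) + 0.75(37) + 0.75(46) = 62.5 + 7.5 + 27.8 + 34.5 = 132.3
Maximum is from combination 4.

132.3 psf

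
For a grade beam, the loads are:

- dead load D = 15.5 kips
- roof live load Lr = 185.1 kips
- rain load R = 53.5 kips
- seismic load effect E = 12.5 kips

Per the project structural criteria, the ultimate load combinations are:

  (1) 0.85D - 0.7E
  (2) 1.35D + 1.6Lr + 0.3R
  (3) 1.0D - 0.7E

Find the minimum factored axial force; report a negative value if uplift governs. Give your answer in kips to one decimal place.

(1) 0.85(15.5) - 0.7(12.5) = 4.4
(2) 1.35(15.5) + 1.6(185.1) + 0.3(53.5) = 333.1
(3) 1.0(15.5) - 0.7(12.5) = 6.8
Combination 1 gives the minimum: 4.4 kips.

4.4 kips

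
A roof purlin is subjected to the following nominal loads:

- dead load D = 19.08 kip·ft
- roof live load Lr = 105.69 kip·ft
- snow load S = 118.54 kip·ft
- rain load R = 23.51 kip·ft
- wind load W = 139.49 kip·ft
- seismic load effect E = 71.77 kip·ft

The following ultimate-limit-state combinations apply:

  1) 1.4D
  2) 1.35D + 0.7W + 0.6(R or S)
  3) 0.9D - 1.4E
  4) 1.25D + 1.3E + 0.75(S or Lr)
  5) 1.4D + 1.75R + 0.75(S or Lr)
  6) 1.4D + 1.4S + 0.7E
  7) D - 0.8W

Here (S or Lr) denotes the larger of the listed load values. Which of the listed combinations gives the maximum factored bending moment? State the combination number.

Combination 6

(R or S) → S = 118.54 kip·ft; (S or Lr) → S = 118.54 kip·ft.
1) 1.4(19.08) = 26.71
2) 1.35(19.08) + 0.7(139.49) + 0.6(118.54) = 194.53
3) 0.9(19.08) - 1.4(71.77) = -83.31
4) 1.25(19.08) + 1.3(71.77) + 0.75(118.54) = 206.06
5) 1.4(19.08) + 1.75(23.51) + 0.75(118.54) = 156.76
6) 1.4(19.08) + 1.4(118.54) + 0.7(71.77) = 242.91
7) 1.0(19.08) - 0.8(139.49) = -92.51
The largest value is 242.91 kip·ft from combination 6.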